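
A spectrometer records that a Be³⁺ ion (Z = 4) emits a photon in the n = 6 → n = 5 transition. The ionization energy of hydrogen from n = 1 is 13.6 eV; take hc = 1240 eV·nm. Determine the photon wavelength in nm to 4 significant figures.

466.2 nm

For Z = 4 the level energies scale as Z², so the effective Rydberg energy is 13.6 × 16 = 217.6 eV.
ΔE = 217.6 × (1/5² − 1/6²) = 217.6 × 0.01222 = 2.660 eV.
λ = hc/ΔE = 1240 / 2.660 = 466.2 nm.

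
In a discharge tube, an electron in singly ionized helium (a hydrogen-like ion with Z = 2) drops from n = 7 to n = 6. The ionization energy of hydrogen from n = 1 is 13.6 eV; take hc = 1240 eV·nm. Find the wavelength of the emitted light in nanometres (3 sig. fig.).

For Z = 2 the level energies scale as Z², so the effective Rydberg energy is 13.6 × 4 = 54.40 eV.
ΔE = 54.40 × (1/6² − 1/7²) = 54.40 × 0.007370 = 0.4009 eV.
λ = hc/ΔE = 1240 / 0.4009 = 3090 nm.

3090 nm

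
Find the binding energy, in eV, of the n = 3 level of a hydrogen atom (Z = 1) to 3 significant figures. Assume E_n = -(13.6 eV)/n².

E_3 = −13.60/9 = −1.51 eV, so ionization (to E = 0) requires 1.51 eV.

1.51 eV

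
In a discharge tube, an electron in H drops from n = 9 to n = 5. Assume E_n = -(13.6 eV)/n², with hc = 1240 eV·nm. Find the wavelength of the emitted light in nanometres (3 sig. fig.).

ΔE = 13.60 × (1/5² − 1/9²) = 13.60 × 0.02765 = 0.3761 eV.
λ = hc/ΔE = 1240 / 0.3761 = 3300 nm.
This line belongs to the Pfund series.

3300 nm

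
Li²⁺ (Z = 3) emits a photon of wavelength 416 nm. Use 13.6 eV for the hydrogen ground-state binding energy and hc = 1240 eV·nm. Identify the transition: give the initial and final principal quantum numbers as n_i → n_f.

The photon energy is ΔE = hc/λ = 1240 / 416 = 2.981 eV.
With Z = 3, ΔE = 122.4 × (1/n_f² − 1/n_i²), so 1/n_f² − 1/n_i² = 0.02435.
Trying n_f = 5 gives 1/n_i² = 0.01565, i.e. n_i ≈ 8; this pair matches.

n_i = 8, n_f = 5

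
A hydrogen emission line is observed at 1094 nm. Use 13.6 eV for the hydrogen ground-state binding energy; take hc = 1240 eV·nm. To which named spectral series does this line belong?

ΔE = 1240/1094 = 1.133 eV.
This matches 13.6 × (1/3² − 1/6²), so n_f = 3: the Paschen series.

Paschen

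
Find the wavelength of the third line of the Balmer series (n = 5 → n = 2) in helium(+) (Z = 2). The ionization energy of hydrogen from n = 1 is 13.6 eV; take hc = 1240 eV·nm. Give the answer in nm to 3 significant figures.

109 nm

The Balmer series terminates on n_f = 2; the third line has n_i = 2+3 = 5.
ΔE = 54.40 × (1/2² − 1/5²) = 11.42 eV.
λ = 1240 / 11.42 = 109 nm.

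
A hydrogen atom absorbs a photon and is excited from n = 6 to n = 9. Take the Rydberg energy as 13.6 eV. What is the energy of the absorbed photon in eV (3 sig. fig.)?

0.210 eV

E_9 = −13.60/81 = −0.1679 eV and E_6 = −13.60/36 = −0.3778 eV.
The photon energy is |E_9 − E_6| = 0.210 eV.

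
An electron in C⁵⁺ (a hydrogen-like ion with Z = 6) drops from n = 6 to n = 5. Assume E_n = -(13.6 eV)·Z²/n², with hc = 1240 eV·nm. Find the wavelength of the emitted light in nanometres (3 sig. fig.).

207 nm

For Z = 6 the level energies scale as Z², so the effective Rydberg energy is 13.6 × 36 = 489.6 eV.
ΔE = 489.6 × (1/5² − 1/6²) = 489.6 × 0.01222 = 5.984 eV.
λ = hc/ΔE = 1240 / 5.984 = 207 nm.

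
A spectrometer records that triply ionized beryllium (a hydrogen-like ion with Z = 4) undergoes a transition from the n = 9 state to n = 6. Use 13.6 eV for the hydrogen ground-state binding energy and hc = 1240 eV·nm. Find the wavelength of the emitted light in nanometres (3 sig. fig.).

369 nm

For Z = 4 the level energies scale as Z², so the effective Rydberg energy is 13.6 × 16 = 217.6 eV.
ΔE = 217.6 × (1/6² − 1/9²) = 217.6 × 0.01543 = 3.358 eV.
λ = hc/ΔE = 1240 / 3.358 = 369 nm.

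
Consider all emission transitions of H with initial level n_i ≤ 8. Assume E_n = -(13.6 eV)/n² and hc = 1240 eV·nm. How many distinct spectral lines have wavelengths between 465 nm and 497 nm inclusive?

1

Enumerate all n_i → n_f pairs with 1 ≤ n_f < n_i ≤ 8 and compute λ = 1240 / [13.6·1·(1/n_f² − 1/n_i²)].
Lines falling in [465, 497] nm: 4→2 (486.3 nm).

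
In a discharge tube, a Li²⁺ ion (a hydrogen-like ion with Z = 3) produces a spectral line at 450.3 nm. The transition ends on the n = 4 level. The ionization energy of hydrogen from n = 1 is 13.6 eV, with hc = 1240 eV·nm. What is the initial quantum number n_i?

The photon energy is ΔE = hc/λ = 1240 / 450.3 = 2.754 eV.
With Z = 3, ΔE = 122.4 × (1/n_f² − 1/n_i²), so 1/n_f² − 1/n_i² = 0.02250.
With n_f = 4: 1/n_i² = 1/16 − 0.02250 = 0.04000, so n_i ≈ 5.00.

n_i = 5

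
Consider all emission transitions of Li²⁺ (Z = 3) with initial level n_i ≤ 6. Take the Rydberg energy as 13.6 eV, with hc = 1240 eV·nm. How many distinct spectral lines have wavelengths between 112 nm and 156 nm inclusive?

2

Enumerate all n_i → n_f pairs with 1 ≤ n_f < n_i ≤ 6 and compute λ = 1240 / [13.6·9·(1/n_f² − 1/n_i²)].
Lines falling in [112, 156] nm: 6→3 (121.6 nm), 5→3 (142.5 nm).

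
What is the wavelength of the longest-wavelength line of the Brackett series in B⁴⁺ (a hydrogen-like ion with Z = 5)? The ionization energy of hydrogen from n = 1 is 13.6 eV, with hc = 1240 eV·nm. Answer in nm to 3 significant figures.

The Brackett series terminates on n_f = 4; the first line has n_i = 4+1 = 5.
ΔE = 340.0 × (1/4² − 1/5²) = 7.650 eV.
λ = 1240 / 7.650 = 162 nm.

162 nm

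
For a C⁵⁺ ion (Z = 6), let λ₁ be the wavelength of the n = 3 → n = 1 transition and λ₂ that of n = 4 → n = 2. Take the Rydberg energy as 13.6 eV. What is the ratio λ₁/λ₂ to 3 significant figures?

0.211

λ ∝ 1/ΔE ∝ 1/(1/n_f² − 1/n_i²), and the Z² and hc factors cancel in the ratio.
λ₁/λ₂ = (1/2² − 1/4²)/(1/1² − 1/3²) = 0.1875/0.8889 = 0.211.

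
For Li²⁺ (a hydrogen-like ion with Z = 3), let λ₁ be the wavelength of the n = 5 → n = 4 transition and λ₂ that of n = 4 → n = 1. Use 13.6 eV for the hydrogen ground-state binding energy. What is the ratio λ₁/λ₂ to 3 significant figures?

41.7

λ ∝ 1/ΔE ∝ 1/(1/n_f² − 1/n_i²), and the Z² and hc factors cancel in the ratio.
λ₁/λ₂ = (1/1² − 1/4²)/(1/4² − 1/5²) = 0.9375/0.02250 = 41.7.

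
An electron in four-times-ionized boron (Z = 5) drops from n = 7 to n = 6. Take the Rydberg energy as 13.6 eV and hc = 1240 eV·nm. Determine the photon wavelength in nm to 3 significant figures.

For Z = 5 the level energies scale as Z², so the effective Rydberg energy is 13.6 × 25 = 340.0 eV.
ΔE = 340.0 × (1/6² − 1/7²) = 340.0 × 0.007370 = 2.506 eV.
λ = hc/ΔE = 1240 / 2.506 = 495 nm.

495 nm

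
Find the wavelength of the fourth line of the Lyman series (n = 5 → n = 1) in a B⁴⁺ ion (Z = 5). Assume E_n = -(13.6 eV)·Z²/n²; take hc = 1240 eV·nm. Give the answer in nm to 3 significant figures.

The Lyman series terminates on n_f = 1; the fourth line has n_i = 1+4 = 5.
ΔE = 340.0 × (1/1² − 1/5²) = 326.4 eV.
λ = 1240 / 326.4 = 3.80 nm.

3.80 nm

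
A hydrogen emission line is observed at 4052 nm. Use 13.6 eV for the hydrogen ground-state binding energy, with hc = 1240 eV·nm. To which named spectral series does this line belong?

Brackett

ΔE = 1240/4052 = 0.3060 eV.
This matches 13.6 × (1/4² − 1/5²), so n_f = 4: the Brackett series.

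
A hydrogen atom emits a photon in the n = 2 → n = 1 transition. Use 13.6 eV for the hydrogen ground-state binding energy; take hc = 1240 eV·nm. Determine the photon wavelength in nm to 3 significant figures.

122 nm

ΔE = 13.60 × (1/1² − 1/2²) = 13.60 × 0.7500 = 10.20 eV.
λ = hc/ΔE = 1240 / 10.20 = 122 nm.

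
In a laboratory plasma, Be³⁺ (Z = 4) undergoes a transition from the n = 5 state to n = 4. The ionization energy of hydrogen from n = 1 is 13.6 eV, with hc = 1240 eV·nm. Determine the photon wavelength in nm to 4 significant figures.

253.3 nm

For Z = 4 the level energies scale as Z², so the effective Rydberg energy is 13.6 × 16 = 217.6 eV.
ΔE = 217.6 × (1/4² − 1/5²) = 217.6 × 0.02250 = 4.896 eV.
λ = hc/ΔE = 1240 / 4.896 = 253.3 nm.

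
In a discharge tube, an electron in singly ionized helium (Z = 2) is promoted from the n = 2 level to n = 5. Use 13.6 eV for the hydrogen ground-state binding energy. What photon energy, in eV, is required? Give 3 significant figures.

The Bohr energies scale as Z², so for Z = 2: E_n = −54.40/n² eV.
E_5 = −54.40/25 = −2.176 eV and E_2 = −54.40/4 = −13.60 eV.
The photon energy is |E_5 − E_2| = 11.4 eV.

11.4 eV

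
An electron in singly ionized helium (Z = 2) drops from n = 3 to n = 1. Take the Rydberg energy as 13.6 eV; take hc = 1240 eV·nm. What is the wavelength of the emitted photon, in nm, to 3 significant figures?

25.6 nm

For Z = 2 the level energies scale as Z², so the effective Rydberg energy is 13.6 × 4 = 54.40 eV.
ΔE = 54.40 × (1/1² − 1/3²) = 54.40 × 0.8889 = 48.36 eV.
λ = hc/ΔE = 1240 / 48.36 = 25.6 nm.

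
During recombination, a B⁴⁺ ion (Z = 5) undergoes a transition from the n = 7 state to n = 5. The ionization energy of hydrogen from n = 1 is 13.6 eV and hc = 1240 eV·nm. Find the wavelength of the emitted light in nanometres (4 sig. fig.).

186.2 nm

For Z = 5 the level energies scale as Z², so the effective Rydberg energy is 13.6 × 25 = 340.0 eV.
ΔE = 340.0 × (1/5² − 1/7²) = 340.0 × 0.01959 = 6.661 eV.
λ = hc/ΔE = 1240 / 6.661 = 186.2 nm.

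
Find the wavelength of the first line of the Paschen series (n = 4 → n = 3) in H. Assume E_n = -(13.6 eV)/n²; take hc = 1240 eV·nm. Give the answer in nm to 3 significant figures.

1880 nm

The Paschen series terminates on n_f = 3; the first line has n_i = 3+1 = 4.
ΔE = 13.60 × (1/3² − 1/4²) = 0.6611 eV.
λ = 1240 / 0.6611 = 1880 nm.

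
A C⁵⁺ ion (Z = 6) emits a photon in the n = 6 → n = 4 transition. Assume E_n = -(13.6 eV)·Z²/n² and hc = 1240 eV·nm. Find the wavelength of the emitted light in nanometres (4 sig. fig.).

For Z = 6 the level energies scale as Z², so the effective Rydberg energy is 13.6 × 36 = 489.6 eV.
ΔE = 489.6 × (1/4² − 1/6²) = 489.6 × 0.03472 = 17.00 eV.
λ = hc/ΔE = 1240 / 17.00 = 72.94 nm.

72.94 nm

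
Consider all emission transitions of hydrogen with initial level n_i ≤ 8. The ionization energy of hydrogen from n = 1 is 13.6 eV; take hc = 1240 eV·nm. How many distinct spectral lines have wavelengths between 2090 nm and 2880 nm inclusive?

2

Enumerate all n_i → n_f pairs with 1 ≤ n_f < n_i ≤ 8 and compute λ = 1240 / [13.6·1·(1/n_f² − 1/n_i²)].
Lines falling in [2090, 2880] nm: 7→4 (2166 nm), 6→4 (2626 nm).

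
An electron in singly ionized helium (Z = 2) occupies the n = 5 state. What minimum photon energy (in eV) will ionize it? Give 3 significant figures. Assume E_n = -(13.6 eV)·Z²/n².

2.18 eV

E_n = −13.6 Z²/n² = −54.40/n² eV for Z = 2.
E_5 = −54.40/25 = −2.18 eV, so ionization (to E = 0) requires 2.18 eV.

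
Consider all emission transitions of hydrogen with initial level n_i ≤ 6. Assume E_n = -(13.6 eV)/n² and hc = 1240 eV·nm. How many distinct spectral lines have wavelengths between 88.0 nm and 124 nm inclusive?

Enumerate all n_i → n_f pairs with 1 ≤ n_f < n_i ≤ 6 and compute λ = 1240 / [13.6·1·(1/n_f² − 1/n_i²)].
Lines falling in [88.0, 124] nm: 6→1 (93.78 nm), 5→1 (94.98 nm), 4→1 (97.25 nm), 3→1 (102.6 nm), 2→1 (121.6 nm).

5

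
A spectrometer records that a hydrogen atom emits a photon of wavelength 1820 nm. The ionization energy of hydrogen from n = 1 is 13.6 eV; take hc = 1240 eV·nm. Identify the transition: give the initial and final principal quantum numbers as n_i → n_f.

n_i = 9, n_f = 4

The photon energy is ΔE = hc/λ = 1240 / 1820 = 0.6813 eV.
With Z = 1, ΔE = 13.60 × (1/n_f² − 1/n_i²), so 1/n_f² − 1/n_i² = 0.05010.
Trying n_f = 4 gives 1/n_i² = 0.01240, i.e. n_i ≈ 9; this pair matches.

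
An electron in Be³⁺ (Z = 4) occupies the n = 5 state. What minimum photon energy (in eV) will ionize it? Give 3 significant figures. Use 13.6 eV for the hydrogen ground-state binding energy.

E_n = −13.6 Z²/n² = −217.6/n² eV for Z = 4.
E_5 = −217.6/25 = −8.70 eV, so ionization (to E = 0) requires 8.70 eV.

8.70 eV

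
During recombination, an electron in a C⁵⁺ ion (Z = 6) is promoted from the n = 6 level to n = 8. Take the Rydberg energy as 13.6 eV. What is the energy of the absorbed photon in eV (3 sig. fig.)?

The Bohr energies scale as Z², so for Z = 6: E_n = −489.6/n² eV.
E_8 = −489.6/64 = −7.650 eV and E_6 = −489.6/36 = −13.60 eV.
The photon energy is |E_8 − E_6| = 5.95 eV.

5.95 eV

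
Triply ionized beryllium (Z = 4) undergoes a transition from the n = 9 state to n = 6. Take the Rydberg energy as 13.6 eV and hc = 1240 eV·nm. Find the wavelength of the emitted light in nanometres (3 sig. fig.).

For Z = 4 the level energies scale as Z², so the effective Rydberg energy is 13.6 × 16 = 217.6 eV.
ΔE = 217.6 × (1/6² − 1/9²) = 217.6 × 0.01543 = 3.358 eV.
λ = hc/ΔE = 1240 / 3.358 = 369 nm.

369 nm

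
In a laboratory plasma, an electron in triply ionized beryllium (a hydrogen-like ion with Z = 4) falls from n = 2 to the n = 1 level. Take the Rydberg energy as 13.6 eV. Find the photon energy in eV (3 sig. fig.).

The Bohr energies scale as Z², so for Z = 4: E_n = −217.6/n² eV.
E_2 = −217.6/4 = −54.40 eV and E_1 = −217.6/1 = −217.6 eV.
The photon energy is |E_2 − E_1| = 163 eV.

163 eV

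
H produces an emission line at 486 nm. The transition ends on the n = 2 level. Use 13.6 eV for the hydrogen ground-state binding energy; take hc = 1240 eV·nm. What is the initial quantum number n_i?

The photon energy is ΔE = hc/λ = 1240 / 486 = 2.551 eV.
With Z = 1, ΔE = 13.60 × (1/n_f² − 1/n_i²), so 1/n_f² − 1/n_i² = 0.1876.
With n_f = 2: 1/n_i² = 1/4 − 0.1876 = 0.06239, so n_i ≈ 4.00.

n_i = 4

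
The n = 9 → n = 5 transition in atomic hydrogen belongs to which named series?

The series is set by the lower level: n_f = 5 is the Pfund series.

Pfund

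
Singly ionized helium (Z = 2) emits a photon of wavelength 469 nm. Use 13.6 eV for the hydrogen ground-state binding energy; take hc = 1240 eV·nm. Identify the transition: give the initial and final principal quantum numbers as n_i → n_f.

The photon energy is ΔE = hc/λ = 1240 / 469 = 2.644 eV.
With Z = 2, ΔE = 54.40 × (1/n_f² − 1/n_i²), so 1/n_f² − 1/n_i² = 0.04860.
Trying n_f = 3 gives 1/n_i² = 0.06251, i.e. n_i ≈ 4; this pair matches.

n_i = 4, n_f = 3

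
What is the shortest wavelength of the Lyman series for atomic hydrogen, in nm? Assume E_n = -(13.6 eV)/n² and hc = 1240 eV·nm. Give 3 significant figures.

The Lyman series has lower level n_f = 1; the series limit corresponds to n_i → ∞.
ΔE_max = 13.6 × 1 / 1² = 13.60 eV.
λ_min = 1240 / 13.60 = 91.2 nm.

91.2 nm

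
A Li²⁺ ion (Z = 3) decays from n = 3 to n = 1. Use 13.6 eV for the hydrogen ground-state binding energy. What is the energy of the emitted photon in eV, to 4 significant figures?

108.8 eV

The Bohr energies scale as Z², so for Z = 3: E_n = −122.4/n² eV.
E_3 = −122.4/9 = −13.60 eV and E_1 = −122.4/1 = −122.4 eV.
The photon energy is |E_3 − E_1| = 108.8 eV.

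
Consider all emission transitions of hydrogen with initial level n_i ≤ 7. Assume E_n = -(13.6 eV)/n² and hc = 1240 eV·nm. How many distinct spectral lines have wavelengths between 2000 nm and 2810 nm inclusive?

2

Enumerate all n_i → n_f pairs with 1 ≤ n_f < n_i ≤ 7 and compute λ = 1240 / [13.6·1·(1/n_f² − 1/n_i²)].
Lines falling in [2000, 2810] nm: 7→4 (2166 nm), 6→4 (2626 nm).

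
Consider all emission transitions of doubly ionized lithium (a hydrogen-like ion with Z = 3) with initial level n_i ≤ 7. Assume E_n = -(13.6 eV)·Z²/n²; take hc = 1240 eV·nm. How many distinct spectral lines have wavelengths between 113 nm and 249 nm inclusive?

4

Enumerate all n_i → n_f pairs with 1 ≤ n_f < n_i ≤ 7 and compute λ = 1240 / [13.6·9·(1/n_f² − 1/n_i²)].
Lines falling in [113, 249] nm: 6→3 (121.6 nm), 5→3 (142.5 nm), 4→3 (208.4 nm), 7→4 (240.7 nm).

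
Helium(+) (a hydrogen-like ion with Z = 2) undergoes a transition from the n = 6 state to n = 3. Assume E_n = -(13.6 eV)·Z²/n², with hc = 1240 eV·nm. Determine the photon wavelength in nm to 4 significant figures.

273.5 nm

For Z = 2 the level energies scale as Z², so the effective Rydberg energy is 13.6 × 4 = 54.40 eV.
ΔE = 54.40 × (1/3² − 1/6²) = 54.40 × 0.08333 = 4.533 eV.
λ = hc/ΔE = 1240 / 4.533 = 273.5 nm.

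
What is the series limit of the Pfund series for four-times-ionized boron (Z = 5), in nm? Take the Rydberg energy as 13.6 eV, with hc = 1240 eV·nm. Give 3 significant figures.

The Pfund series has lower level n_f = 5; the series limit corresponds to n_i → ∞.
ΔE_max = 13.6 × 25 / 5² = 13.60 eV.
λ_min = 1240 / 13.60 = 91.2 nm.

91.2 nm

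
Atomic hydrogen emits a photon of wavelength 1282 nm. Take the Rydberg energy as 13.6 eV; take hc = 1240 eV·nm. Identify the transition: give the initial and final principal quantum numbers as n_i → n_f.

The photon energy is ΔE = hc/λ = 1240 / 1282 = 0.9672 eV.
With Z = 1, ΔE = 13.60 × (1/n_f² − 1/n_i²), so 1/n_f² − 1/n_i² = 0.07112.
Trying n_f = 3 gives 1/n_i² = 0.03999, i.e. n_i ≈ 5; this pair matches.

n_i = 5, n_f = 3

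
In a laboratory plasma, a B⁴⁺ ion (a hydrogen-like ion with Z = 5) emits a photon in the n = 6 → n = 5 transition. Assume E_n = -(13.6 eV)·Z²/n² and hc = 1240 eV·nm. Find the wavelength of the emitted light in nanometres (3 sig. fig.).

298 nm

For Z = 5 the level energies scale as Z², so the effective Rydberg energy is 13.6 × 25 = 340.0 eV.
ΔE = 340.0 × (1/5² − 1/6²) = 340.0 × 0.01222 = 4.156 eV.
λ = hc/ΔE = 1240 / 4.156 = 298 nm.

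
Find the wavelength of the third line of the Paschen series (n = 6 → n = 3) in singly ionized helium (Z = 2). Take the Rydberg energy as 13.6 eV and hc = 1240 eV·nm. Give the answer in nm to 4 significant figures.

The Paschen series terminates on n_f = 3; the third line has n_i = 3+3 = 6.
ΔE = 54.40 × (1/3² − 1/6²) = 4.533 eV.
λ = 1240 / 4.533 = 273.5 nm.

273.5 nm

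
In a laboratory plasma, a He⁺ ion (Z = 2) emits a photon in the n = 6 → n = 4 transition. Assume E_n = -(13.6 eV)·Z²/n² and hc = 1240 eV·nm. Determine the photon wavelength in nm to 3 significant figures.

For Z = 2 the level energies scale as Z², so the effective Rydberg energy is 13.6 × 4 = 54.40 eV.
ΔE = 54.40 × (1/4² − 1/6²) = 54.40 × 0.03472 = 1.889 eV.
λ = hc/ΔE = 1240 / 1.889 = 656 nm.

656 nm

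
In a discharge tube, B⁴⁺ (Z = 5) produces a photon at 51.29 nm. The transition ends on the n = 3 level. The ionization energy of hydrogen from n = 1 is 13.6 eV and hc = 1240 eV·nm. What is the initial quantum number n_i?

The photon energy is ΔE = hc/λ = 1240 / 51.29 = 24.18 eV.
With Z = 5, ΔE = 340.0 × (1/n_f² − 1/n_i²), so 1/n_f² − 1/n_i² = 0.07111.
With n_f = 3: 1/n_i² = 1/9 − 0.07111 = 0.04000, so n_i ≈ 5.00.

n_i = 5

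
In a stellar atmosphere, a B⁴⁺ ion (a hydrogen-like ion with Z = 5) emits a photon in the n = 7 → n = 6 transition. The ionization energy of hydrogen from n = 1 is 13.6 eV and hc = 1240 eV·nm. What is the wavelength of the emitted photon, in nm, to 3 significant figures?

495 nm

For Z = 5 the level energies scale as Z², so the effective Rydberg energy is 13.6 × 25 = 340.0 eV.
ΔE = 340.0 × (1/6² − 1/7²) = 340.0 × 0.007370 = 2.506 eV.
λ = hc/ΔE = 1240 / 2.506 = 495 nm.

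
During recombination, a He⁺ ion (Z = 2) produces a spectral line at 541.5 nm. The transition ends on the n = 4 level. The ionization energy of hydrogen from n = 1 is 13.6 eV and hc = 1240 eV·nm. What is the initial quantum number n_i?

n_i = 7

The photon energy is ΔE = hc/λ = 1240 / 541.5 = 2.290 eV.
With Z = 2, ΔE = 54.40 × (1/n_f² − 1/n_i²), so 1/n_f² − 1/n_i² = 0.04209.
With n_f = 4: 1/n_i² = 1/16 − 0.04209 = 0.02041, so n_i ≈ 7.00.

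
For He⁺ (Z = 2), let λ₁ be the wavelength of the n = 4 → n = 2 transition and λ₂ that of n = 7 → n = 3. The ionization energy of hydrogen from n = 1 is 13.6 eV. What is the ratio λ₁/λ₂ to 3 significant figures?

0.484

λ ∝ 1/ΔE ∝ 1/(1/n_f² − 1/n_i²), and the Z² and hc factors cancel in the ratio.
λ₁/λ₂ = (1/3² − 1/7²)/(1/2² − 1/4²) = 0.09070/0.1875 = 0.484.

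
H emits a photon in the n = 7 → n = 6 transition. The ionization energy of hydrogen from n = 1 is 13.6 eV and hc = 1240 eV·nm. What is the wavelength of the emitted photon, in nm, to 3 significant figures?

12400 nm

ΔE = 13.60 × (1/6² − 1/7²) = 13.60 × 0.007370 = 0.1002 eV.
λ = hc/ΔE = 1240 / 0.1002 = 12400 nm.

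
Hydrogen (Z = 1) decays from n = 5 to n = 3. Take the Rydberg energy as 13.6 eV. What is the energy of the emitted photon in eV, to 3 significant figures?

0.967 eV

E_5 = −13.60/25 = −0.5440 eV and E_3 = −13.60/9 = −1.511 eV.
The photon energy is |E_5 − E_3| = 0.967 eV.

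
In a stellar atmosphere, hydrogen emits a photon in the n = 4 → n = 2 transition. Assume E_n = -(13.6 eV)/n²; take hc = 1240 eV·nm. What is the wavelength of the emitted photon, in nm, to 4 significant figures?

486.3 nm

ΔE = 13.60 × (1/2² − 1/4²) = 13.60 × 0.1875 = 2.550 eV.
λ = hc/ΔE = 1240 / 2.550 = 486.3 nm.
This line belongs to the Balmer series.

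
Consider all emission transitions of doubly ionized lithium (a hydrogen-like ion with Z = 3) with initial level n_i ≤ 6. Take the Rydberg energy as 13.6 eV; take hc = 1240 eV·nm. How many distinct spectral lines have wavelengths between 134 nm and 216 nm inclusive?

2

Enumerate all n_i → n_f pairs with 1 ≤ n_f < n_i ≤ 6 and compute λ = 1240 / [13.6·9·(1/n_f² − 1/n_i²)].
Lines falling in [134, 216] nm: 5→3 (142.5 nm), 4→3 (208.4 nm).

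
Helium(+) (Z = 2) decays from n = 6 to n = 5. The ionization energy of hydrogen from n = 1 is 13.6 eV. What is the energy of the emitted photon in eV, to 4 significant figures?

0.6649 eV

The Bohr energies scale as Z², so for Z = 2: E_n = −54.40/n² eV.
E_6 = −54.40/36 = −1.511 eV and E_5 = −54.40/25 = −2.176 eV.
The photon energy is |E_6 − E_5| = 0.6649 eV.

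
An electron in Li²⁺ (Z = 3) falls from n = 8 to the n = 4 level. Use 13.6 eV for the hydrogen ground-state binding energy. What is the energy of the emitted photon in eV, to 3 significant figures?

The Bohr energies scale as Z², so for Z = 3: E_n = −122.4/n² eV.
E_8 = −122.4/64 = −1.913 eV and E_4 = −122.4/16 = −7.650 eV.
The photon energy is |E_8 − E_4| = 5.74 eV.

5.74 eV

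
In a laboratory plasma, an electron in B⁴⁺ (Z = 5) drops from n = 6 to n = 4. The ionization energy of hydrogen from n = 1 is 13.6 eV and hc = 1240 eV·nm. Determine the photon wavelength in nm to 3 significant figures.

105 nm

For Z = 5 the level energies scale as Z², so the effective Rydberg energy is 13.6 × 25 = 340.0 eV.
ΔE = 340.0 × (1/4² − 1/6²) = 340.0 × 0.03472 = 11.81 eV.
λ = hc/ΔE = 1240 / 11.81 = 105 nm.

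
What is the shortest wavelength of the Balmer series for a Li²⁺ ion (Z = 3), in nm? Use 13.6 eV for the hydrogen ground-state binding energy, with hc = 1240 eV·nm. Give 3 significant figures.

40.5 nm

The Balmer series has lower level n_f = 2; the series limit corresponds to n_i → ∞.
ΔE_max = 13.6 × 9 / 2² = 30.60 eV.
λ_min = 1240 / 30.60 = 40.5 nm.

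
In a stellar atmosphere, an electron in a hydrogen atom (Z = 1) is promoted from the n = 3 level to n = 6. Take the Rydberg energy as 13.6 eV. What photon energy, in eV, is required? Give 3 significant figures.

1.13 eV

E_6 = −13.60/36 = −0.3778 eV and E_3 = −13.60/9 = −1.511 eV.
The photon energy is |E_6 − E_3| = 1.13 eV.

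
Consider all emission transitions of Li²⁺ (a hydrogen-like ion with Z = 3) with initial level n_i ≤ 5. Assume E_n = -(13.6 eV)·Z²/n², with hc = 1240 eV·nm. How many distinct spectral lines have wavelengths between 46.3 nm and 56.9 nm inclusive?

Enumerate all n_i → n_f pairs with 1 ≤ n_f < n_i ≤ 5 and compute λ = 1240 / [13.6·9·(1/n_f² − 1/n_i²)].
Lines falling in [46.3, 56.9] nm: 5→2 (48.24 nm), 4→2 (54.03 nm).

2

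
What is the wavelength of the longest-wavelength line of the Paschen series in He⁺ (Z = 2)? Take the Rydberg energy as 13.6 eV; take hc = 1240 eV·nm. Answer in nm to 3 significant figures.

The Paschen series terminates on n_f = 3; the first line has n_i = 3+1 = 4.
ΔE = 54.40 × (1/3² − 1/4²) = 2.644 eV.
λ = 1240 / 2.644 = 469 nm.

469 nm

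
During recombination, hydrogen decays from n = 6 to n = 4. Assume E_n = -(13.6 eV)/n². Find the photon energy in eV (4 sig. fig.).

0.4722 eV

E_6 = −13.60/36 = −0.3778 eV and E_4 = −13.60/16 = −0.8500 eV.
The photon energy is |E_6 − E_4| = 0.4722 eV.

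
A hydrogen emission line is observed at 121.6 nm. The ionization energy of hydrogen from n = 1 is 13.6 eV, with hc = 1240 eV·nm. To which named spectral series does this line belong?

ΔE = 1240/121.6 = 10.20 eV.
This matches 13.6 × (1/1² − 1/2²), so n_f = 1: the Lyman series.

Lyman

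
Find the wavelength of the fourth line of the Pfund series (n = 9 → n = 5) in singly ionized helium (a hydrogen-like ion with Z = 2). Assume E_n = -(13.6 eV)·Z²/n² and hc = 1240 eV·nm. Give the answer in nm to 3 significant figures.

824 nm

The Pfund series terminates on n_f = 5; the fourth line has n_i = 5+4 = 9.
ΔE = 54.40 × (1/5² − 1/9²) = 1.504 eV.
λ = 1240 / 1.504 = 824 nm.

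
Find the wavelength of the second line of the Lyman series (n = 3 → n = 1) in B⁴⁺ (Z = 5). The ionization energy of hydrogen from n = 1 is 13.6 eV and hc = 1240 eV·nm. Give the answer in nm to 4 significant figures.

4.103 nm

The Lyman series terminates on n_f = 1; the second line has n_i = 1+2 = 3.
ΔE = 340.0 × (1/1² − 1/3²) = 302.2 eV.
λ = 1240 / 302.2 = 4.103 nm.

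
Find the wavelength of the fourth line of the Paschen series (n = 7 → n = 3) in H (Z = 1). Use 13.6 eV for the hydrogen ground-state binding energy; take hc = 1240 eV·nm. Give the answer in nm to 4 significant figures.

1005 nm

The Paschen series terminates on n_f = 3; the fourth line has n_i = 3+4 = 7.
ΔE = 13.60 × (1/3² − 1/7²) = 1.234 eV.
λ = 1240 / 1.234 = 1005 nm.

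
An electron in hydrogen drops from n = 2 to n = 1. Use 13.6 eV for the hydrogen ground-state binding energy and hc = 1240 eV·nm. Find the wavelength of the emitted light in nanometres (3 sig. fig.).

ΔE = 13.60 × (1/1² − 1/2²) = 13.60 × 0.7500 = 10.20 eV.
λ = hc/ΔE = 1240 / 10.20 = 122 nm.
This line belongs to the Lyman series.

122 nm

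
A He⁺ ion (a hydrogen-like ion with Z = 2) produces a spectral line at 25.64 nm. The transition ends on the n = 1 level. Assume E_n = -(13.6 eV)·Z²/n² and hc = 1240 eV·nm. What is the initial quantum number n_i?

n_i = 3

The photon energy is ΔE = hc/λ = 1240 / 25.64 = 48.36 eV.
With Z = 2, ΔE = 54.40 × (1/n_f² − 1/n_i²), so 1/n_f² − 1/n_i² = 0.8890.
With n_f = 1: 1/n_i² = 1/1 − 0.8890 = 0.1110, so n_i ≈ 3.00.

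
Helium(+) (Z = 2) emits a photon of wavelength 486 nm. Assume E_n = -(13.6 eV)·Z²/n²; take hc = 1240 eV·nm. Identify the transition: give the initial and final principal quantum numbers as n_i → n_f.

n_i = 8, n_f = 4

The photon energy is ΔE = hc/λ = 1240 / 486 = 2.551 eV.
With Z = 2, ΔE = 54.40 × (1/n_f² − 1/n_i²), so 1/n_f² − 1/n_i² = 0.04690.
Trying n_f = 4 gives 1/n_i² = 0.01560, i.e. n_i ≈ 8; this pair matches.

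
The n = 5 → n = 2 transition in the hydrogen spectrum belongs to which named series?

Balmer

The series is set by the lower level: n_f = 2 is the Balmer series.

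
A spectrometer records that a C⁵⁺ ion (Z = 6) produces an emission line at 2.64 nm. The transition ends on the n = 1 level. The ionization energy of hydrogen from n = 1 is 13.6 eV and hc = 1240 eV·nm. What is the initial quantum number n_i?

n_i = 5

The photon energy is ΔE = hc/λ = 1240 / 2.64 = 469.7 eV.
With Z = 6, ΔE = 489.6 × (1/n_f² − 1/n_i²), so 1/n_f² − 1/n_i² = 0.9593.
With n_f = 1: 1/n_i² = 1/1 − 0.9593 = 0.04065, so n_i ≈ 4.96.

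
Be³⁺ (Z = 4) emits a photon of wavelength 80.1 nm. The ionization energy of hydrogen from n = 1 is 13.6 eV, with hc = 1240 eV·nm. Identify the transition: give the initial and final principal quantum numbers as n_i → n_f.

n_i = 5, n_f = 3

The photon energy is ΔE = hc/λ = 1240 / 80.1 = 15.48 eV.
With Z = 4, ΔE = 217.6 × (1/n_f² − 1/n_i²), so 1/n_f² − 1/n_i² = 0.07114.
Trying n_f = 3 gives 1/n_i² = 0.03997, i.e. n_i ≈ 5; this pair matches.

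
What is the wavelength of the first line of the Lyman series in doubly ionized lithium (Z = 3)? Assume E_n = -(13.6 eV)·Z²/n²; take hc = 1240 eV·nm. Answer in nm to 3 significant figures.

13.5 nm

The Lyman series terminates on n_f = 1; the first line has n_i = 1+1 = 2.
ΔE = 122.4 × (1/1² − 1/2²) = 91.80 eV.
λ = 1240 / 91.80 = 13.5 nm.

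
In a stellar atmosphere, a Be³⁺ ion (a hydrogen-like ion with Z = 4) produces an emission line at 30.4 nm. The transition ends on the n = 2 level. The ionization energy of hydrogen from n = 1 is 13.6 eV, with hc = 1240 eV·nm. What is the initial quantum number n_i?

The photon energy is ΔE = hc/λ = 1240 / 30.4 = 40.79 eV.
With Z = 4, ΔE = 217.6 × (1/n_f² − 1/n_i²), so 1/n_f² − 1/n_i² = 0.1875.
With n_f = 2: 1/n_i² = 1/4 − 0.1875 = 0.06255, so n_i ≈ 4.00.

n_i = 4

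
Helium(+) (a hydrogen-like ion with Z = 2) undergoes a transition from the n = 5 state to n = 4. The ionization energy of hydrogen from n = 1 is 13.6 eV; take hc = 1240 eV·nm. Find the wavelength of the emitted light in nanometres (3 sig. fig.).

1010 nm

For Z = 2 the level energies scale as Z², so the effective Rydberg energy is 13.6 × 4 = 54.40 eV.
ΔE = 54.40 × (1/4² − 1/5²) = 54.40 × 0.02250 = 1.224 eV.
λ = hc/ΔE = 1240 / 1.224 = 1010 nm.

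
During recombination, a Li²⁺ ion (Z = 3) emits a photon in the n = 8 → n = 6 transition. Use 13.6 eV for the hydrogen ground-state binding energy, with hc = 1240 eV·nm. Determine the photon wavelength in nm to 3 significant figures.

For Z = 3 the level energies scale as Z², so the effective Rydberg energy is 13.6 × 9 = 122.4 eV.
ΔE = 122.4 × (1/6² − 1/8²) = 122.4 × 0.01215 = 1.488 eV.
λ = hc/ΔE = 1240 / 1.488 = 834 nm.

834 nm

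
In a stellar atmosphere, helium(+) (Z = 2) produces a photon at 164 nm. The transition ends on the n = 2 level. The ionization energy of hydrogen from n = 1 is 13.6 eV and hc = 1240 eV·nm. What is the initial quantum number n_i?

n_i = 3

The photon energy is ΔE = hc/λ = 1240 / 164 = 7.561 eV.
With Z = 2, ΔE = 54.40 × (1/n_f² − 1/n_i²), so 1/n_f² − 1/n_i² = 0.1390.
With n_f = 2: 1/n_i² = 1/4 − 0.1390 = 0.1110, so n_i ≈ 3.00.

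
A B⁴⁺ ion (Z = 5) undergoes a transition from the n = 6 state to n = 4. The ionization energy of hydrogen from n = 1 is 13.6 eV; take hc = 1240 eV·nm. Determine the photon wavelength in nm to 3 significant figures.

105 nm

For Z = 5 the level energies scale as Z², so the effective Rydberg energy is 13.6 × 25 = 340.0 eV.
ΔE = 340.0 × (1/4² − 1/6²) = 340.0 × 0.03472 = 11.81 eV.
λ = hc/ΔE = 1240 / 11.81 = 105 nm.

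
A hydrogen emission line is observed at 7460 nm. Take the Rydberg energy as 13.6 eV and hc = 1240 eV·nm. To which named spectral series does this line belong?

Pfund

ΔE = 1240/7460 = 0.1662 eV.
This matches 13.6 × (1/5² − 1/6²), so n_f = 5: the Pfund series.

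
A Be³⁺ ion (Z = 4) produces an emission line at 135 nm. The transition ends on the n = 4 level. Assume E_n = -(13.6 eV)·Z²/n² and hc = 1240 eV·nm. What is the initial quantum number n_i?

n_i = 7

The photon energy is ΔE = hc/λ = 1240 / 135 = 9.185 eV.
With Z = 4, ΔE = 217.6 × (1/n_f² − 1/n_i²), so 1/n_f² − 1/n_i² = 0.04221.
With n_f = 4: 1/n_i² = 1/16 − 0.04221 = 0.02029, so n_i ≈ 7.02.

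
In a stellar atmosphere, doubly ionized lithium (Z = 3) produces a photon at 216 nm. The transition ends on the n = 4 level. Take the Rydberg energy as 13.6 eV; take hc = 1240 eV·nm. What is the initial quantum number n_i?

n_i = 8

The photon energy is ΔE = hc/λ = 1240 / 216 = 5.741 eV.
With Z = 3, ΔE = 122.4 × (1/n_f² − 1/n_i²), so 1/n_f² − 1/n_i² = 0.04690.
With n_f = 4: 1/n_i² = 1/16 − 0.04690 = 0.01560, so n_i ≈ 8.01.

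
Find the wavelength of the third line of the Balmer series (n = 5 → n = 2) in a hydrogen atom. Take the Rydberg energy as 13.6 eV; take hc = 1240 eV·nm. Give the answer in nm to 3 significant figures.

The Balmer series terminates on n_f = 2; the third line has n_i = 2+3 = 5.
ΔE = 13.60 × (1/2² − 1/5²) = 2.856 eV.
λ = 1240 / 2.856 = 434 nm.

434 nm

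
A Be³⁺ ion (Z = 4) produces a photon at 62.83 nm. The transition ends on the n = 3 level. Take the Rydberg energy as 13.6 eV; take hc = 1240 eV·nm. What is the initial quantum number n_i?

The photon energy is ΔE = hc/λ = 1240 / 62.83 = 19.74 eV.
With Z = 4, ΔE = 217.6 × (1/n_f² − 1/n_i²), so 1/n_f² − 1/n_i² = 0.09070.
With n_f = 3: 1/n_i² = 1/9 − 0.09070 = 0.02041, so n_i ≈ 7.00.

n_i = 7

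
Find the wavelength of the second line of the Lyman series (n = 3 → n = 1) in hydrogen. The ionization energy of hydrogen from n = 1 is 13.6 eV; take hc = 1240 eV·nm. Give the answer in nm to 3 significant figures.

The Lyman series terminates on n_f = 1; the second line has n_i = 1+2 = 3.
ΔE = 13.60 × (1/1² − 1/3²) = 12.09 eV.
λ = 1240 / 12.09 = 103 nm.

103 nm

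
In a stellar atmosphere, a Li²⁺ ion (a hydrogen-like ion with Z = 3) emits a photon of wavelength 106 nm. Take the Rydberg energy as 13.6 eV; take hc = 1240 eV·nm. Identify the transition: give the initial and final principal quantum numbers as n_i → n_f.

The photon energy is ΔE = hc/λ = 1240 / 106 = 11.70 eV.
With Z = 3, ΔE = 122.4 × (1/n_f² − 1/n_i²), so 1/n_f² − 1/n_i² = 0.09557.
Trying n_f = 3 gives 1/n_i² = 0.01554, i.e. n_i ≈ 8; this pair matches.

n_i = 8, n_f = 3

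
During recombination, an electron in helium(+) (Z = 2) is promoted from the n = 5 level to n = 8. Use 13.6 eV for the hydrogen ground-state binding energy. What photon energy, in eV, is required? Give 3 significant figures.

The Bohr energies scale as Z², so for Z = 2: E_n = −54.40/n² eV.
E_8 = −54.40/64 = −0.8500 eV and E_5 = −54.40/25 = −2.176 eV.
The photon energy is |E_8 − E_5| = 1.33 eV.

1.33 eV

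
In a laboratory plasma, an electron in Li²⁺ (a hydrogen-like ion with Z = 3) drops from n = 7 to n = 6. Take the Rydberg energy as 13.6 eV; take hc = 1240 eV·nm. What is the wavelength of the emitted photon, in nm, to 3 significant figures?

For Z = 3 the level energies scale as Z², so the effective Rydberg energy is 13.6 × 9 = 122.4 eV.
ΔE = 122.4 × (1/6² − 1/7²) = 122.4 × 0.007370 = 0.9020 eV.
λ = hc/ΔE = 1240 / 0.9020 = 1370 nm.

1370 nm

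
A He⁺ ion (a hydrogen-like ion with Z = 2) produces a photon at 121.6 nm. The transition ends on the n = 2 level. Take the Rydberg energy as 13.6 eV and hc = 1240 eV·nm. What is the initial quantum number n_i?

n_i = 4

The photon energy is ΔE = hc/λ = 1240 / 121.6 = 10.20 eV.
With Z = 2, ΔE = 54.40 × (1/n_f² − 1/n_i²), so 1/n_f² − 1/n_i² = 0.1875.
With n_f = 2: 1/n_i² = 1/4 − 0.1875 = 0.06255, so n_i ≈ 4.00.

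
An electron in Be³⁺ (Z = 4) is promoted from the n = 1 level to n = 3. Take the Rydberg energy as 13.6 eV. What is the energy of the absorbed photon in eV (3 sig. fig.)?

193 eV

The Bohr energies scale as Z², so for Z = 4: E_n = −217.6/n² eV.
E_3 = −217.6/9 = −24.18 eV and E_1 = −217.6/1 = −217.6 eV.
The photon energy is |E_3 − E_1| = 193 eV.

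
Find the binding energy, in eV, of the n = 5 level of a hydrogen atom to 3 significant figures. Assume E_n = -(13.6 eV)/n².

0.544 eV

E_5 = −13.60/25 = −0.544 eV, so ionization (to E = 0) requires 0.544 eV.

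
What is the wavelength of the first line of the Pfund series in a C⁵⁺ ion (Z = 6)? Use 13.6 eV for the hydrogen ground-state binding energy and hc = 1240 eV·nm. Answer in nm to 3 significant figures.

207 nm

The Pfund series terminates on n_f = 5; the first line has n_i = 5+1 = 6.
ΔE = 489.6 × (1/5² − 1/6²) = 5.984 eV.
λ = 1240 / 5.984 = 207 nm.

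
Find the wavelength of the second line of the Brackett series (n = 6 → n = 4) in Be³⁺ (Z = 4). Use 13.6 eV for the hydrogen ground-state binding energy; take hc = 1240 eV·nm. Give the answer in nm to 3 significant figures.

The Brackett series terminates on n_f = 4; the second line has n_i = 4+2 = 6.
ΔE = 217.6 × (1/4² − 1/6²) = 7.556 eV.
λ = 1240 / 7.556 = 164 nm.

164 nm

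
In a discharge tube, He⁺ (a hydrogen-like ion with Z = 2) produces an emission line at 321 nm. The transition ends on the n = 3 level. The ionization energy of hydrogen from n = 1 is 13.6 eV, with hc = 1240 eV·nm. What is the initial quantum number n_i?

n_i = 5

The photon energy is ΔE = hc/λ = 1240 / 321 = 3.863 eV.
With Z = 2, ΔE = 54.40 × (1/n_f² − 1/n_i²), so 1/n_f² − 1/n_i² = 0.07101.
With n_f = 3: 1/n_i² = 1/9 − 0.07101 = 0.04010, so n_i ≈ 4.99.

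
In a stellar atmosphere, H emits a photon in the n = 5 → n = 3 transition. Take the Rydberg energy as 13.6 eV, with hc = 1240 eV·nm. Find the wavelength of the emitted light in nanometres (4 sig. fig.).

ΔE = 13.60 × (1/3² − 1/5²) = 13.60 × 0.07111 = 0.9671 eV.
λ = hc/ΔE = 1240 / 0.9671 = 1282 nm.
This line belongs to the Paschen series.

1282 nm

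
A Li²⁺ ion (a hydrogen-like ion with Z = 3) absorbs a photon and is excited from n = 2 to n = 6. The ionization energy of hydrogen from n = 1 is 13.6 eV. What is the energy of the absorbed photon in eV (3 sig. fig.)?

The Bohr energies scale as Z², so for Z = 3: E_n = −122.4/n² eV.
E_6 = −122.4/36 = −3.400 eV and E_2 = −122.4/4 = −30.60 eV.
The photon energy is |E_6 − E_2| = 27.2 eV.

27.2 eV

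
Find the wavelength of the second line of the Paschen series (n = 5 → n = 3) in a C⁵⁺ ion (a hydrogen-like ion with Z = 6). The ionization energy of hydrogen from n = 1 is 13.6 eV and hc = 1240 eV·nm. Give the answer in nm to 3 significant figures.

35.6 nm

The Paschen series terminates on n_f = 3; the second line has n_i = 3+2 = 5.
ΔE = 489.6 × (1/3² − 1/5²) = 34.82 eV.
λ = 1240 / 34.82 = 35.6 nm.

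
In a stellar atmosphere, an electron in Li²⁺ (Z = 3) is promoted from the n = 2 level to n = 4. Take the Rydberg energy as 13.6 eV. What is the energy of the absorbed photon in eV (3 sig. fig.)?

23.0 eV

The Bohr energies scale as Z², so for Z = 3: E_n = −122.4/n² eV.
E_4 = −122.4/16 = −7.650 eV and E_2 = −122.4/4 = −30.60 eV.
The photon energy is |E_4 − E_2| = 23.0 eV.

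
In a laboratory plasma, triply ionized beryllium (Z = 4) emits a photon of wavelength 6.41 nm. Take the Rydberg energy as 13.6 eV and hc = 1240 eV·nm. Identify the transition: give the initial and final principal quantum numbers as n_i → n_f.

n_i = 3, n_f = 1

The photon energy is ΔE = hc/λ = 1240 / 6.41 = 193.4 eV.
With Z = 4, ΔE = 217.6 × (1/n_f² − 1/n_i²), so 1/n_f² − 1/n_i² = 0.8890.
Trying n_f = 1 gives 1/n_i² = 0.1110, i.e. n_i ≈ 3; this pair matches.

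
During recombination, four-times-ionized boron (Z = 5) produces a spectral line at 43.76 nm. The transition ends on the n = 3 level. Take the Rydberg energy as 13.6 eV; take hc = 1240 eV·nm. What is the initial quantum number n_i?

n_i = 6

The photon energy is ΔE = hc/λ = 1240 / 43.76 = 28.34 eV.
With Z = 5, ΔE = 340.0 × (1/n_f² − 1/n_i²), so 1/n_f² − 1/n_i² = 0.08334.
With n_f = 3: 1/n_i² = 1/9 − 0.08334 = 0.02777, so n_i ≈ 6.00.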